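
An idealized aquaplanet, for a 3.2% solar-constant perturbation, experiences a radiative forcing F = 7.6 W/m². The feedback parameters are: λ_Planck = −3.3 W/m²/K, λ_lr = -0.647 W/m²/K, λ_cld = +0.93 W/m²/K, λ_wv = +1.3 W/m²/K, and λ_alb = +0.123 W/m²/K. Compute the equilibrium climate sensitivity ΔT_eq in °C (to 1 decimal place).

Net feedback parameter λ = (−3.3) + (-0.647) + (+0.93) + (+1.3) + (+0.123) = -1.594 W/m²/K.
ΔT = −F/λ = −7.6/(-1.594) = 4.8 °C.

4.8 °C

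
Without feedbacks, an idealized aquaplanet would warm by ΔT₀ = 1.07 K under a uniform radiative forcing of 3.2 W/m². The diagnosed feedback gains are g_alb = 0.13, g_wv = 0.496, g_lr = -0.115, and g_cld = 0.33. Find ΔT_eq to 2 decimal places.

Total gain g = 0.13 + 0.496 − 0.115 + 0.33 = 0.841.
Amplification A = 1/(1 − 0.841) = 6.289.
ΔT = 1.07 × 6.289 = 6.73 K.

6.73 K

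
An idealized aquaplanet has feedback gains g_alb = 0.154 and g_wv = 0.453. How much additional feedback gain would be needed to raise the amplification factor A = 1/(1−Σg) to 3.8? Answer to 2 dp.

Current total gain = 0.607.
Target gain for A = 3.8: g* = 1 − 1/3.8 = 0.7368.
Additional gain needed = 0.7368 − 0.607 = 0.13.

0.13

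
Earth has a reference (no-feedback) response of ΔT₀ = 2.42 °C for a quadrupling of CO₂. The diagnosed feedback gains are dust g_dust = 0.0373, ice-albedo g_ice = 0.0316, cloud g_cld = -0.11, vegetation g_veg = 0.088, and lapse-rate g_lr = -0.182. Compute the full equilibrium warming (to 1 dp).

2.1 °C

Total gain g = 0.0373 + 0.0316 − 0.11 + 0.088 − 0.182 = -0.1351.
Amplification A = 1/(1 + 0.1351) = 0.881.
ΔT = 2.42 × 0.881 = 2.1 °C.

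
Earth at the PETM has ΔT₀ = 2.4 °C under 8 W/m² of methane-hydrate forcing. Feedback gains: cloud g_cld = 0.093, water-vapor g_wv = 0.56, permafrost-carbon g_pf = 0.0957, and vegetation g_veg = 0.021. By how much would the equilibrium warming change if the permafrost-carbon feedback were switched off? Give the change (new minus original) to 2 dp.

-3.06 °C

Original: g = 0.7697, ΔT = 2.4/(1−0.7697) = 10.4212 °C.
Without permafrost-carbon: g' = 0.674, ΔT' = 2.4/(1−0.674) = 7.3620 °C.
Change = 7.3620 − 10.4212 = -3.06 °C.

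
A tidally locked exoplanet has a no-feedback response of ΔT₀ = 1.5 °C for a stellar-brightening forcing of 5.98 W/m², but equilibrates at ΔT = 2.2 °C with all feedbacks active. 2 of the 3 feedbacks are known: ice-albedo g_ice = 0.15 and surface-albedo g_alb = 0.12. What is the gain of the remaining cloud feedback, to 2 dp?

Amplification A = ΔT/ΔT₀ = 2.2/1.5 = 1.467.
Total gain g = 1 − 1/A = 1 − 1/1.467 = 0.3183.
Known gains sum to 0.15 + 0.12 = 0.27.
g_cld = 0.3183 − 0.27 = 0.05.

0.05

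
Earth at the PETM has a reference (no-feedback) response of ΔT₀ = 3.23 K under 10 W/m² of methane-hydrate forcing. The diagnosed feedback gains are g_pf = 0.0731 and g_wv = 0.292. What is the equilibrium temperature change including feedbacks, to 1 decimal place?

5.1 K

Total gain g = 0.0731 + 0.292 = 0.3651.
Amplification A = 1/(1 − 0.3651) = 1.575.
ΔT = 3.23 × 1.575 = 5.1 K.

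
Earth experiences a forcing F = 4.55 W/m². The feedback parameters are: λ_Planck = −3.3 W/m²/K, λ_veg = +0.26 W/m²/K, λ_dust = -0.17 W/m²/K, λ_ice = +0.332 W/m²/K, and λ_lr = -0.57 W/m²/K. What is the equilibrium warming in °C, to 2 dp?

Net feedback parameter λ = (−3.3) + (+0.26) + (-0.17) + (+0.332) + (-0.57) = -3.448 W/m²/K.
ΔT = −F/λ = −4.55/(-3.448) = 1.32 °C.

1.32 °C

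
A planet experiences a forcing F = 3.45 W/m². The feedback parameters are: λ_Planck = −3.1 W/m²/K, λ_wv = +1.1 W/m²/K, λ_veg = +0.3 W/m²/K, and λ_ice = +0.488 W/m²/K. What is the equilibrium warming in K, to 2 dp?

2.85 K

Net feedback parameter λ = (−3.1) + (+1.1) + (+0.3) + (+0.488) = -1.212 W/m²/K.
ΔT = −F/λ = −3.45/(-1.212) = 2.85 K.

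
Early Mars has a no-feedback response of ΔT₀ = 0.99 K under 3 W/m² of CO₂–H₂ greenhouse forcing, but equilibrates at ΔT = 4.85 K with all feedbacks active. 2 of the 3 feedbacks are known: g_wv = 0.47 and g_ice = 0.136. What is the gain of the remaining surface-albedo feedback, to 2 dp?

0.19

Amplification A = ΔT/ΔT₀ = 4.85/0.99 = 4.899.
Total gain g = 1 − 1/A = 1 − 1/4.899 = 0.7959.
Known gains sum to 0.47 + 0.136 = 0.606.
g_alb = 0.7959 − 0.606 = 0.19.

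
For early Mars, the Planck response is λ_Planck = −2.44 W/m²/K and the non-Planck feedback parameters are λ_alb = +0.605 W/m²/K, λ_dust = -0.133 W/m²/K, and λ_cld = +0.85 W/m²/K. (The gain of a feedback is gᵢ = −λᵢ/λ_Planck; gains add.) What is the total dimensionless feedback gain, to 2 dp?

0.54

Convert to gains: g_alb = 0.605/2.44 = 0.248; g_dust = -0.133/2.44 = -0.05451; g_cld = 0.85/2.44 = 0.3484.
Total gain g = 0.54189.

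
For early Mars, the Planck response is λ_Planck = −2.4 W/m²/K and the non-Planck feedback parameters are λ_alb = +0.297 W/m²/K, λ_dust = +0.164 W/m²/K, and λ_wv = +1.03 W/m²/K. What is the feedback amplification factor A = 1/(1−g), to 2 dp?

2.64

Convert to gains: g_alb = 0.297/2.4 = 0.1237; g_dust = 0.164/2.4 = 0.06833; g_wv = 1.03/2.4 = 0.4292.
Total gain g = 0.62123.
A = 1/(1 − 0.62123) = 2.64.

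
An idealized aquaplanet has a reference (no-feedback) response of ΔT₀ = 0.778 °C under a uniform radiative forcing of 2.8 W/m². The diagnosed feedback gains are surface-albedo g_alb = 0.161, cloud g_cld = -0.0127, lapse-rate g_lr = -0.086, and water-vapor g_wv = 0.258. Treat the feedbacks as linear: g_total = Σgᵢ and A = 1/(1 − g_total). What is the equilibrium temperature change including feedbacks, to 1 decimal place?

Total gain g = 0.161 − 0.0127 − 0.086 + 0.258 = 0.3203.
Amplification A = 1/(1 − 0.3203) = 1.471.
ΔT = 0.778 × 1.471 = 1.1 °C.

1.1 °C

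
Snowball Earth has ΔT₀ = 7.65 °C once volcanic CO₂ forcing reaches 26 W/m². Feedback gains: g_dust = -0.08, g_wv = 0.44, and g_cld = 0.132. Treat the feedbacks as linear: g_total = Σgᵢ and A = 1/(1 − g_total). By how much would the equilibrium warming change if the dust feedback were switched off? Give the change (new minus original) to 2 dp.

2.81 °C

Original: g = 0.492, ΔT = 7.65/(1−0.492) = 15.0591 °C.
Without dust: g' = 0.572, ΔT' = 7.65/(1−0.572) = 17.8738 °C.
Change = 17.8738 − 15.0591 = 2.81 °C.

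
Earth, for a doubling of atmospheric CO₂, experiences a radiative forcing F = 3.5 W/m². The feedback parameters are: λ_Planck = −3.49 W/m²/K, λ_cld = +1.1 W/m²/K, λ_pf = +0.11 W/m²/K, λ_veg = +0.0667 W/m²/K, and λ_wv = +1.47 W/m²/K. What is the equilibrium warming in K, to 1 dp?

Net feedback parameter λ = (−3.49) + (+1.1) + (+0.11) + (+0.0667) + (+1.47) = -0.7433 W/m²/K.
ΔT = −F/λ = −3.5/(-0.7433) = 4.7 K.

4.7 K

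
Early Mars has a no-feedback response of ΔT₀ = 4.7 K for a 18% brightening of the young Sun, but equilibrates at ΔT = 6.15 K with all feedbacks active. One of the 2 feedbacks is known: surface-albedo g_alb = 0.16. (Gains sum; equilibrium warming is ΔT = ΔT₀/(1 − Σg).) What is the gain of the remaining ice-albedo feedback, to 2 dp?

Amplification A = ΔT/ΔT₀ = 6.15/4.7 = 1.309.
Total gain g = 1 − 1/A = 1 − 1/1.309 = 0.2361.
The known gain is 0.16.
g_ice = 0.2361 − 0.16 = 0.08.

0.08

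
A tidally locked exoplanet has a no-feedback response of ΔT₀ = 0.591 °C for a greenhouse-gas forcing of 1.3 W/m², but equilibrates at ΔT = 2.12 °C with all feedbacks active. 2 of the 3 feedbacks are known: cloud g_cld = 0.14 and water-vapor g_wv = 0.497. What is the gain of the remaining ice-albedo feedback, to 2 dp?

0.08

Amplification A = ΔT/ΔT₀ = 2.12/0.591 = 3.587.
Total gain g = 1 − 1/A = 1 − 1/3.587 = 0.7212.
Known gains sum to 0.14 + 0.497 = 0.637.
g_ice = 0.7212 − 0.637 = 0.08.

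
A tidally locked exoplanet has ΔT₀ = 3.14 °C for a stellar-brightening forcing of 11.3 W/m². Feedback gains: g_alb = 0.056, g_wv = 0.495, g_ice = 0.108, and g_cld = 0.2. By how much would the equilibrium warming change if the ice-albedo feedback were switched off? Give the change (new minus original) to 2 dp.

Original: g = 0.859, ΔT = 3.14/(1−0.859) = 22.2695 °C.
Without ice-albedo: g' = 0.751, ΔT' = 3.14/(1−0.751) = 12.6104 °C.
Change = 12.6104 − 22.2695 = -9.66 °C.

-9.66 °C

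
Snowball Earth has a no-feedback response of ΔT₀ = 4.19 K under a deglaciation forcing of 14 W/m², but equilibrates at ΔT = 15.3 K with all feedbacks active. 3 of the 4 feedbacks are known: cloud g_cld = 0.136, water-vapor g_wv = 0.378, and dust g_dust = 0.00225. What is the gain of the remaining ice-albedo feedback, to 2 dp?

0.21

Amplification A = ΔT/ΔT₀ = 15.3/4.19 = 3.652.
Total gain g = 1 − 1/A = 1 − 1/3.652 = 0.7262.
Known gains sum to 0.136 + 0.378 + 0.00225 = 0.51625.
g_ice = 0.7262 − 0.51625 = 0.21.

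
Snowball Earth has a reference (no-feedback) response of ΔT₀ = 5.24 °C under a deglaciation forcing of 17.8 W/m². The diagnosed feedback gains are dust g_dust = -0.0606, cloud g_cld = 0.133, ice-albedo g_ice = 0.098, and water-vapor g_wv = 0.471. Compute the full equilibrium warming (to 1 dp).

Total gain g = -0.0606 + 0.133 + 0.098 + 0.471 = 0.6414.
Amplification A = 1/(1 − 0.6414) = 2.789.
ΔT = 5.24 × 2.789 = 14.6 °C.

14.6 °C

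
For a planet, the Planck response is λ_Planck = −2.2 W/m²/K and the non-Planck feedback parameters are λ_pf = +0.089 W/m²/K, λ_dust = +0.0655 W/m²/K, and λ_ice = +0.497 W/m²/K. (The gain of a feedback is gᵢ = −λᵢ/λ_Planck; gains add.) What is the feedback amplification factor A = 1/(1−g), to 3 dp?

Convert to gains: g_pf = 0.089/2.2 = 0.04045; g_dust = 0.0655/2.2 = 0.02977; g_ice = 0.497/2.2 = 0.2259.
Total gain g = 0.29612.
A = 1/(1 − 0.29612) = 1.421.

1.421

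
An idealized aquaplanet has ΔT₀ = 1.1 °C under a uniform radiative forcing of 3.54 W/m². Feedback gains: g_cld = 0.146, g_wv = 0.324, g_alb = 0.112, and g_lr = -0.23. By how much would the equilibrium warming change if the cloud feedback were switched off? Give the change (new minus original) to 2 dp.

-0.31 °C

Original: g = 0.352, ΔT = 1.1/(1−0.352) = 1.6975 °C.
Without cloud: g' = 0.206, ΔT' = 1.1/(1−0.206) = 1.3854 °C.
Change = 1.3854 − 1.6975 = -0.31 °C.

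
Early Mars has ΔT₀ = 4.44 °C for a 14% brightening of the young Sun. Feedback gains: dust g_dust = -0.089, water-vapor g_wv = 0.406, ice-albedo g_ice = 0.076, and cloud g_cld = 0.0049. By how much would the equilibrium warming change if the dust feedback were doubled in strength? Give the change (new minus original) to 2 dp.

-0.95 °C

Original: g = 0.3979, ΔT = 4.44/(1−0.3979) = 7.3742 °C.
With doubled dust: g' = 0.3089, ΔT' = 4.44/(1−0.3089) = 6.4245 °C.
Change = 6.4245 − 7.3742 = -0.95 °C.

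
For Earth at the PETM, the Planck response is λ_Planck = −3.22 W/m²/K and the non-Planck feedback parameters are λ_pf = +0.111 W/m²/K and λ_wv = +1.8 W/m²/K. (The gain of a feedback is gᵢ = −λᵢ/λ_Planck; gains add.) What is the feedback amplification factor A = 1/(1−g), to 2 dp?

Convert to gains: g_pf = 0.111/3.22 = 0.03447; g_wv = 1.8/3.22 = 0.559.
Total gain g = 0.59347.
A = 1/(1 − 0.59347) = 2.46.

2.46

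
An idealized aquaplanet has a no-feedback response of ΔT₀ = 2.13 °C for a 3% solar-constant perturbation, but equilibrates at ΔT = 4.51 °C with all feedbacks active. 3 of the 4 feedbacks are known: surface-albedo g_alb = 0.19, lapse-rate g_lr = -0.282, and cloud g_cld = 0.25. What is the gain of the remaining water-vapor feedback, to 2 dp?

Amplification A = ΔT/ΔT₀ = 4.51/2.13 = 2.117.
Total gain g = 1 − 1/A = 1 − 1/2.117 = 0.5276.
Known gains sum to 0.19 − 0.282 + 0.25 = 0.158.
g_wv = 0.5276 − 0.158 = 0.37.

0.37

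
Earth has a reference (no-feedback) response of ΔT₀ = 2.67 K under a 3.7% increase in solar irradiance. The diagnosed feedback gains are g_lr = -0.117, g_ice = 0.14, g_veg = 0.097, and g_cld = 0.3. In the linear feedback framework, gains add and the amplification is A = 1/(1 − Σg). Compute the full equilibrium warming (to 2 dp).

4.60 K

Total gain g = -0.117 + 0.14 + 0.097 + 0.3 = 0.42.
Amplification A = 1/(1 − 0.42) = 1.724.
ΔT = 2.67 × 1.724 = 4.60 K.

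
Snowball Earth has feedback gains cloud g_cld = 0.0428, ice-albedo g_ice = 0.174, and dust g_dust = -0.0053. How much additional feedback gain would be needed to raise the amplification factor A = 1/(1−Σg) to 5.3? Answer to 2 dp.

Current total gain = 0.2115.
Target gain for A = 5.3: g* = 1 − 1/5.3 = 0.8113.
Additional gain needed = 0.8113 − 0.2115 = 0.60.

0.60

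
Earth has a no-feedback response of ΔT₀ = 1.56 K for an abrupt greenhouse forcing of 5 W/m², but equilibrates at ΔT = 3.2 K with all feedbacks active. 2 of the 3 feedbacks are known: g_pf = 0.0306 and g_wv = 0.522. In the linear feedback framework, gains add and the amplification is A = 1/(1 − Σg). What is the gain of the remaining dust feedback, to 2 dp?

Amplification A = ΔT/ΔT₀ = 3.2/1.56 = 2.051.
Total gain g = 1 − 1/A = 1 − 1/2.051 = 0.5124.
Known gains sum to 0.0306 + 0.522 = 0.5526.
g_dust = 0.5124 − 0.5526 = -0.04.

-0.04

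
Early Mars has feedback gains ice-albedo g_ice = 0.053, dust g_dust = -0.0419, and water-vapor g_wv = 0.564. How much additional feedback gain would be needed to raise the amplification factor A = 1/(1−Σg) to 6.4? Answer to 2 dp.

0.27

Current total gain = 0.5751.
Target gain for A = 6.4: g* = 1 − 1/6.4 = 0.8438.
Additional gain needed = 0.8438 − 0.5751 = 0.27.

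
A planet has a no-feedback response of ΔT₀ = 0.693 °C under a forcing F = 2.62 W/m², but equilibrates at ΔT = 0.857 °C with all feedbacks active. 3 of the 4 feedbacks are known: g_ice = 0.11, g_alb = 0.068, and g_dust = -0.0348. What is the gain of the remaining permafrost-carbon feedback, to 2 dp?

Amplification A = ΔT/ΔT₀ = 0.857/0.693 = 1.237.
Total gain g = 1 − 1/A = 1 − 1/1.237 = 0.1916.
Known gains sum to 0.11 + 0.068 − 0.0348 = 0.1432.
g_pf = 0.1916 − 0.1432 = 0.05.

0.05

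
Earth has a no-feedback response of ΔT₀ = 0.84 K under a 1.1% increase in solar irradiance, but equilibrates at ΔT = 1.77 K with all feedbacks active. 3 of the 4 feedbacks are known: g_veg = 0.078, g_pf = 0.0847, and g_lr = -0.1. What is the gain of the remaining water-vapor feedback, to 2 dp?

0.46

Amplification A = ΔT/ΔT₀ = 1.77/0.84 = 2.107.
Total gain g = 1 − 1/A = 1 − 1/2.107 = 0.5254.
Known gains sum to 0.078 + 0.0847 − 0.1 = 0.0627.
g_wv = 0.5254 − 0.0627 = 0.46.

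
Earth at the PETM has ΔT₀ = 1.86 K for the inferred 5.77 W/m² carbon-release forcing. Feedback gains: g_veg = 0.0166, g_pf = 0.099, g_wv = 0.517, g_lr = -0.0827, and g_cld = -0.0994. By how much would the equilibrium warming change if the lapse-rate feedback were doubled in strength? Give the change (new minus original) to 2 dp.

-0.44 K

Original: g = 0.4505, ΔT = 1.86/(1−0.4505) = 3.3849 K.
With doubled lapse-rate: g' = 0.3678, ΔT' = 1.86/(1−0.3678) = 2.9421 K.
Change = 2.9421 − 3.3849 = -0.44 K.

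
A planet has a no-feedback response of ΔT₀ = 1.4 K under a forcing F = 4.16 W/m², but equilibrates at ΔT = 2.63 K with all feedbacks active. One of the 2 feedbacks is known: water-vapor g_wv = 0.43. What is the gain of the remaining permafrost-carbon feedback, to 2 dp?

0.04

Amplification A = ΔT/ΔT₀ = 2.63/1.4 = 1.879.
Total gain g = 1 − 1/A = 1 − 1/1.879 = 0.4678.
The known gain is 0.43.
g_pf = 0.4678 − 0.43 = 0.04.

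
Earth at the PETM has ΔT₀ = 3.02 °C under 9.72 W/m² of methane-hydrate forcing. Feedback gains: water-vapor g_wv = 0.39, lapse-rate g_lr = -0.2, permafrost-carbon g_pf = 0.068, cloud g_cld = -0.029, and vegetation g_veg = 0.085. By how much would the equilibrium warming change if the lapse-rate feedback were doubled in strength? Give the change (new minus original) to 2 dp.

Original: g = 0.314, ΔT = 3.02/(1−0.314) = 4.4023 °C.
With doubled lapse-rate: g' = 0.114, ΔT' = 3.02/(1−0.114) = 3.4086 °C.
Change = 3.4086 − 4.4023 = -0.99 °C.

-0.99 °C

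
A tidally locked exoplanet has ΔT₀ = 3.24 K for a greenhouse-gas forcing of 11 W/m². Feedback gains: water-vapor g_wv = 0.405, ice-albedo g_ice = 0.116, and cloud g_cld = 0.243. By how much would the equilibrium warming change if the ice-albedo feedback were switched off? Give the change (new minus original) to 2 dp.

-4.52 K

Original: g = 0.764, ΔT = 3.24/(1−0.764) = 13.7288 K.
Without ice-albedo: g' = 0.648, ΔT' = 3.24/(1−0.648) = 9.2045 K.
Change = 9.2045 − 13.7288 = -4.52 K.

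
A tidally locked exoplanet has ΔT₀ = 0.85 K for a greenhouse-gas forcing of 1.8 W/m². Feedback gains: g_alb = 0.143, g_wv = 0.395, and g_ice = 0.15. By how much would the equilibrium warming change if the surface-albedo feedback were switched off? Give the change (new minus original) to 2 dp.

-0.86 K

Original: g = 0.688, ΔT = 0.85/(1−0.688) = 2.7244 K.
Without surface-albedo: g' = 0.545, ΔT' = 0.85/(1−0.545) = 1.8681 K.
Change = 1.8681 − 2.7244 = -0.86 K.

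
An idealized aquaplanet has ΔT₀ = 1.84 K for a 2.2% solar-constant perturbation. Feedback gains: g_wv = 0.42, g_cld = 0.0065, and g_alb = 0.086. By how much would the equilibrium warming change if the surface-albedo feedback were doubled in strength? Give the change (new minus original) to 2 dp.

0.81 K

Original: g = 0.5125, ΔT = 1.84/(1−0.5125) = 3.7744 K.
With doubled surface-albedo: g' = 0.5985, ΔT' = 1.84/(1−0.5985) = 4.5828 K.
Change = 4.5828 − 3.7744 = 0.81 K.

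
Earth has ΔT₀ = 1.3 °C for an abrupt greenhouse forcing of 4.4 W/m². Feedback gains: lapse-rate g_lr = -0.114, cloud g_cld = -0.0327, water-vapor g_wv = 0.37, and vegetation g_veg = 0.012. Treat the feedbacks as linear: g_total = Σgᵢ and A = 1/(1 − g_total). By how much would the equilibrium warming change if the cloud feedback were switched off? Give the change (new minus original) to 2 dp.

0.08 °C

Original: g = 0.2353, ΔT = 1.3/(1−0.2353) = 1.7000 °C.
Without cloud: g' = 0.268, ΔT' = 1.3/(1−0.268) = 1.7760 °C.
Change = 1.7760 − 1.7000 = 0.08 °C.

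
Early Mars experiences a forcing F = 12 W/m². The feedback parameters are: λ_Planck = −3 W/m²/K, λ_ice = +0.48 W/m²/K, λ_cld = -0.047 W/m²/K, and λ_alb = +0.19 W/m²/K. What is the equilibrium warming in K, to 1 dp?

Net feedback parameter λ = (−3) + (+0.48) + (-0.047) + (+0.19) = -2.377 W/m²/K.
ΔT = −F/λ = −12/(-2.377) = 5.0 K.

5.0 K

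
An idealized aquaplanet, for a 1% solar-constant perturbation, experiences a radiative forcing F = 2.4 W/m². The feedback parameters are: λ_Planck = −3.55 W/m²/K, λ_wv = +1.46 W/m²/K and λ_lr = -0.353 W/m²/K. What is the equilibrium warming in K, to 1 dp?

Net feedback parameter λ = (−3.55) + (+1.46) + (-0.353) = -2.443 W/m²/K.
ΔT = −F/λ = −2.4/(-2.443) = 1.0 K.

1.0 K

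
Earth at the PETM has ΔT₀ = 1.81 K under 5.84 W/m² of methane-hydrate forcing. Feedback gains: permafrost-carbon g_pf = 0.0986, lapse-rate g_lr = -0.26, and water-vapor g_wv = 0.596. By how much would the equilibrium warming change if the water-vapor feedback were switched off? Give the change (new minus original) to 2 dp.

-1.64 K

Original: g = 0.4346, ΔT = 1.81/(1−0.4346) = 3.2013 K.
Without water-vapor: g' = -0.1614, ΔT' = 1.81/(1+0.1614) = 1.5585 K.
Change = 1.5585 − 3.2013 = -1.64 K.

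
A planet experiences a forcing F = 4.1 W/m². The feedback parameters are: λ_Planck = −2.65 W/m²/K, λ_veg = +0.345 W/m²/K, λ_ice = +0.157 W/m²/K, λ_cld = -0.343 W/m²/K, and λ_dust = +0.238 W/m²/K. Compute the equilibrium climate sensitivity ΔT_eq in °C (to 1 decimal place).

Net feedback parameter λ = (−2.65) + (+0.345) + (+0.157) + (-0.343) + (+0.238) = -2.253 W/m²/K.
ΔT = −F/λ = −4.1/(-2.253) = 1.8 °C.

1.8 °C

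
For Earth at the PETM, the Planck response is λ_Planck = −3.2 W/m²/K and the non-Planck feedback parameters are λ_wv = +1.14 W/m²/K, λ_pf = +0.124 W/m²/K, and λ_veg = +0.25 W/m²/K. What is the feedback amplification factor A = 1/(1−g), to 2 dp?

Convert to gains: g_wv = 1.14/3.2 = 0.3562; g_pf = 0.124/3.2 = 0.03875; g_veg = 0.25/3.2 = 0.07812.
Total gain g = 0.47307.
A = 1/(1 − 0.47307) = 1.90.

1.90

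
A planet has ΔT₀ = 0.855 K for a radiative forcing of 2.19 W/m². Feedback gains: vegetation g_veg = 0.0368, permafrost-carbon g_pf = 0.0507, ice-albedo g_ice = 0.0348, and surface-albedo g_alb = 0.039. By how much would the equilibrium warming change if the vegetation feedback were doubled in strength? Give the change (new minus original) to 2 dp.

Original: g = 0.1613, ΔT = 0.855/(1−0.1613) = 1.0194 K.
With doubled vegetation: g' = 0.1981, ΔT' = 0.855/(1−0.1981) = 1.0662 K.
Change = 1.0662 − 1.0194 = 0.05 K.

0.05 K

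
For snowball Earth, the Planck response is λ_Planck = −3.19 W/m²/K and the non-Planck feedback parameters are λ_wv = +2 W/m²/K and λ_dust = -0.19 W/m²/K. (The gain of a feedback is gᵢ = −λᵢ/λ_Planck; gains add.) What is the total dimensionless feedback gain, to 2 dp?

0.57

Convert to gains: g_wv = 2/3.19 = 0.627; g_dust = -0.19/3.19 = -0.05956.
Total gain g = 0.56744.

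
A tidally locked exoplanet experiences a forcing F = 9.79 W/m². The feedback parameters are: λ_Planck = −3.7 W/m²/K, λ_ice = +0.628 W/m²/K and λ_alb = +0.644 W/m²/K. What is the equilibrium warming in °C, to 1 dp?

Net feedback parameter λ = (−3.7) + (+0.628) + (+0.644) = -2.428 W/m²/K.
ΔT = −F/λ = −9.79/(-2.428) = 4.0 °C.

4.0 °C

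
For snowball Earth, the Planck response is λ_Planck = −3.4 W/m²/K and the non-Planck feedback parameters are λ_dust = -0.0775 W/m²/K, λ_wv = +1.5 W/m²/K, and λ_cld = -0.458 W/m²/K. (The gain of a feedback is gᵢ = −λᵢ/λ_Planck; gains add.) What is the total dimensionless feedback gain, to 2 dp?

Convert to gains: g_dust = -0.0775/3.4 = -0.02279; g_wv = 1.5/3.4 = 0.4412; g_cld = -0.458/3.4 = -0.1347.
Total gain g = 0.28371.

0.28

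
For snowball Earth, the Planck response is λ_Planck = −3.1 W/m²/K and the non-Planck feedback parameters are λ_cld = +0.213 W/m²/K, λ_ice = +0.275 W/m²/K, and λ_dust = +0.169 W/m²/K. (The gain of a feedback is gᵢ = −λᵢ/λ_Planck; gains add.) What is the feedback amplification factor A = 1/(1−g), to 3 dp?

Convert to gains: g_cld = 0.213/3.1 = 0.06871; g_ice = 0.275/3.1 = 0.08871; g_dust = 0.169/3.1 = 0.05452.
Total gain g = 0.21194.
A = 1/(1 − 0.21194) = 1.269.

1.269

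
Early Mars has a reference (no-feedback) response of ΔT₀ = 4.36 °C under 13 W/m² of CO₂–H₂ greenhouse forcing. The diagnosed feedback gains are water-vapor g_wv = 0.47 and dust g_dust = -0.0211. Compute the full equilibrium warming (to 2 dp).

7.91 °C

Total gain g = 0.47 − 0.0211 = 0.4489.
Amplification A = 1/(1 − 0.4489) = 1.815.
ΔT = 4.36 × 1.815 = 7.91 °C.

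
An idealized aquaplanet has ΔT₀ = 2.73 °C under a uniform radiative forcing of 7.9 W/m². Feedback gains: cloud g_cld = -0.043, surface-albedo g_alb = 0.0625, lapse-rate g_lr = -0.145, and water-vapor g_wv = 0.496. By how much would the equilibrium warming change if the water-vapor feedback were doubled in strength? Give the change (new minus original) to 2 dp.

16.11 °C

Original: g = 0.3705, ΔT = 2.73/(1−0.3705) = 4.3368 °C.
With doubled water-vapor: g' = 0.8665, ΔT' = 2.73/(1−0.8665) = 20.4494 °C.
Change = 20.4494 − 4.3368 = 16.11 °C.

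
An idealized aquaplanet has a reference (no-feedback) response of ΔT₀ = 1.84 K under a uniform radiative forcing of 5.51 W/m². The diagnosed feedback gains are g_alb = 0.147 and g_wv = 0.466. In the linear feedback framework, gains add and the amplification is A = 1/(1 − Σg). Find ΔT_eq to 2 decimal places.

4.75 K

Total gain g = 0.147 + 0.466 = 0.613.
Amplification A = 1/(1 − 0.613) = 2.584.
ΔT = 1.84 × 2.584 = 4.75 K.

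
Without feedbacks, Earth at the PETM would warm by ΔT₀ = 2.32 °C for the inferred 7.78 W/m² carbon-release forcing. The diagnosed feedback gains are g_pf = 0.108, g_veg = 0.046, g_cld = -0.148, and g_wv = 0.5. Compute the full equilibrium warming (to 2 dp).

Total gain g = 0.108 + 0.046 − 0.148 + 0.5 = 0.506.
Amplification A = 1/(1 − 0.506) = 2.024.
ΔT = 2.32 × 2.024 = 4.70 °C.

4.70 °C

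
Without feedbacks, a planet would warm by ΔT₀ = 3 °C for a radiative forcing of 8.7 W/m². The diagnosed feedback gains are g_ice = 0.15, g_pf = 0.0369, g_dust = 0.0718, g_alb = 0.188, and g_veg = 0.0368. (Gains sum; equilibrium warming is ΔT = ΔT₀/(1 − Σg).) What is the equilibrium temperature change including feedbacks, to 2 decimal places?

Total gain g = 0.15 + 0.0369 + 0.0718 + 0.188 + 0.0368 = 0.4835.
Amplification A = 1/(1 − 0.4835) = 1.936.
ΔT = 3 × 1.936 = 5.81 °C.

5.81 °C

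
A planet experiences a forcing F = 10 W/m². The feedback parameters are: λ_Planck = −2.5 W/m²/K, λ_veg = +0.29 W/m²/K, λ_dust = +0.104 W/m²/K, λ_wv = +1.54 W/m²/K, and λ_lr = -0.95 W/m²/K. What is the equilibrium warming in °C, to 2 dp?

6.60 °C

Net feedback parameter λ = (−2.5) + (+0.29) + (+0.104) + (+1.54) + (-0.95) = -1.516 W/m²/K.
ΔT = −F/λ = −10/(-1.516) = 6.60 °C.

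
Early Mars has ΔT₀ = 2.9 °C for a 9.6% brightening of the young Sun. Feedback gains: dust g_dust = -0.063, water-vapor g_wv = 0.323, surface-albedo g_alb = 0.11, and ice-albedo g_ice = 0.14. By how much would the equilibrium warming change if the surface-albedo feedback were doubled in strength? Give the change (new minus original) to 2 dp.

Original: g = 0.51, ΔT = 2.9/(1−0.51) = 5.9184 °C.
With doubled surface-albedo: g' = 0.62, ΔT' = 2.9/(1−0.62) = 7.6316 °C.
Change = 7.6316 − 5.9184 = 1.71 °C.

1.71 °C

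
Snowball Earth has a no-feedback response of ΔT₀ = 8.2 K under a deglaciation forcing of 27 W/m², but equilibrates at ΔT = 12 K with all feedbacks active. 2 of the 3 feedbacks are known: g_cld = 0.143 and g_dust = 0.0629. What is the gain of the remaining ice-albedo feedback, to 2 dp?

0.11

Amplification A = ΔT/ΔT₀ = 12/8.2 = 1.463.
Total gain g = 1 − 1/A = 1 − 1/1.463 = 0.3165.
Known gains sum to 0.143 + 0.0629 = 0.2059.
g_ice = 0.3165 − 0.2059 = 0.11.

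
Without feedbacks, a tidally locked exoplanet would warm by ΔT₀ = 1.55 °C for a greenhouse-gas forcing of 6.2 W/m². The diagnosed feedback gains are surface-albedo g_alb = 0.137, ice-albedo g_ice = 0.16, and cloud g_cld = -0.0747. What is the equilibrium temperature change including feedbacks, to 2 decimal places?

1.99 °C

Total gain g = 0.137 + 0.16 − 0.0747 = 0.2223.
Amplification A = 1/(1 − 0.2223) = 1.286.
ΔT = 1.55 × 1.286 = 1.99 °C.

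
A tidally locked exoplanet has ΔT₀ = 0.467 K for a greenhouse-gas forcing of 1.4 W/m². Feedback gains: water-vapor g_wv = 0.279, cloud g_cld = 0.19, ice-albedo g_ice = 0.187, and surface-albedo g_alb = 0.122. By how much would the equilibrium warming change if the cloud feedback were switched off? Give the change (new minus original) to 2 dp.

-0.97 K

Original: g = 0.778, ΔT = 0.467/(1−0.778) = 2.1036 K.
Without cloud: g' = 0.588, ΔT' = 0.467/(1−0.588) = 1.1335 K.
Change = 1.1335 − 2.1036 = -0.97 K.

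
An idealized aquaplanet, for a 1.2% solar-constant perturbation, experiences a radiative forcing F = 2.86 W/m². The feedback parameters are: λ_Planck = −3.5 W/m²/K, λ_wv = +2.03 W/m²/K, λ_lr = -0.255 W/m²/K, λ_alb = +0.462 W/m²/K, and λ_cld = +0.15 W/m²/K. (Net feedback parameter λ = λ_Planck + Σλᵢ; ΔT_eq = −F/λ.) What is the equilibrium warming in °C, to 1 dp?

Net feedback parameter λ = (−3.5) + (+2.03) + (-0.255) + (+0.462) + (+0.15) = -1.113 W/m²/K.
ΔT = −F/λ = −2.86/(-1.113) = 2.6 °C.

2.6 °C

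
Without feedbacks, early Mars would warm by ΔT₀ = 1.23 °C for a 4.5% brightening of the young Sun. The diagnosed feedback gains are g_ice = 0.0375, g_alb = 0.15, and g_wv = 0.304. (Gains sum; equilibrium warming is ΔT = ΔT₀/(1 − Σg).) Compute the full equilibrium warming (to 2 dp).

2.42 °C

Total gain g = 0.0375 + 0.15 + 0.304 = 0.4915.
Amplification A = 1/(1 − 0.4915) = 1.967.
ΔT = 1.23 × 1.967 = 2.42 °C.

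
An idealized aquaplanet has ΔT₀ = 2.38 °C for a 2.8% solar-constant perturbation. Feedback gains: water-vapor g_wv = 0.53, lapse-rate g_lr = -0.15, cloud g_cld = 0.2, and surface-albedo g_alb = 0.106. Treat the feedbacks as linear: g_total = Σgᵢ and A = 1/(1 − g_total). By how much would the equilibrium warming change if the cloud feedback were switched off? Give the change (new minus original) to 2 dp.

-2.95 °C

Original: g = 0.686, ΔT = 2.38/(1−0.686) = 7.5796 °C.
Without cloud: g' = 0.486, ΔT' = 2.38/(1−0.486) = 4.6304 °C.
Change = 4.6304 − 7.5796 = -2.95 °C.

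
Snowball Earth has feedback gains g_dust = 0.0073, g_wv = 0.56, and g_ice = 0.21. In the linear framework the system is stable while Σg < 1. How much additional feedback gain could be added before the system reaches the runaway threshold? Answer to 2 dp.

0.22

Current total gain = 0.0073 + 0.56 + 0.21 = 0.7773.
Margin to runaway = 1 − 0.7773 = 0.22.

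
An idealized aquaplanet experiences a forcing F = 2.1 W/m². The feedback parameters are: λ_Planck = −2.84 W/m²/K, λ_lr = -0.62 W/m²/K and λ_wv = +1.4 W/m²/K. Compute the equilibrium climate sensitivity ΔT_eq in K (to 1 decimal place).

Net feedback parameter λ = (−2.84) + (-0.62) + (+1.4) = -2.06 W/m²/K.
ΔT = −F/λ = −2.1/(-2.06) = 1.0 K.

1.0 K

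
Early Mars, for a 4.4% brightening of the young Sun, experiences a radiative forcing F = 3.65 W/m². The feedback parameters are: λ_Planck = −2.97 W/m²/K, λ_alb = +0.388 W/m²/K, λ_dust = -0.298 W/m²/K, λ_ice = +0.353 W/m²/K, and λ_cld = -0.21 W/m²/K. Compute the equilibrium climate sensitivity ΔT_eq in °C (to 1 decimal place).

1.3 °C

Net feedback parameter λ = (−2.97) + (+0.388) + (-0.298) + (+0.353) + (-0.21) = -2.737 W/m²/K.
ΔT = −F/λ = −3.65/(-2.737) = 1.3 °C.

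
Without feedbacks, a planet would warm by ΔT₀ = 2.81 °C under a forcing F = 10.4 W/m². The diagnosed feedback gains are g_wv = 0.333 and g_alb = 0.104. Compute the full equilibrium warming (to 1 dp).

Total gain g = 0.333 + 0.104 = 0.437.
Amplification A = 1/(1 − 0.437) = 1.776.
ΔT = 2.81 × 1.776 = 5.0 °C.

5.0 °C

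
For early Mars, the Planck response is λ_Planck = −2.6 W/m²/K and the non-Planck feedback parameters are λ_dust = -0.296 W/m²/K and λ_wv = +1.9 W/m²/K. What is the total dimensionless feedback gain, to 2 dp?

Convert to gains: g_dust = -0.296/2.6 = -0.1138; g_wv = 1.9/2.6 = 0.7308.
Total gain g = 0.617.

0.62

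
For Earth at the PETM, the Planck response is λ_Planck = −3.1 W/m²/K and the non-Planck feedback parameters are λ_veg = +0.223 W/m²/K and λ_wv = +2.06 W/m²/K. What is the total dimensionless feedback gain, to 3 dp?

0.736

Convert to gains: g_veg = 0.223/3.1 = 0.07194; g_wv = 2.06/3.1 = 0.6645.
Total gain g = 0.73644.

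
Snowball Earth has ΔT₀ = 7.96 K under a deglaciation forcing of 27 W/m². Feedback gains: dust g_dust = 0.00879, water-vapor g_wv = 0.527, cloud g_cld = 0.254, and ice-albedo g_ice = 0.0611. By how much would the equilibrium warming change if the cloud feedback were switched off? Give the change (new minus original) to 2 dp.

Original: g = 0.85089, ΔT = 7.96/(1−0.85089) = 53.3834 K.
Without cloud: g' = 0.59689, ΔT' = 7.96/(1−0.59689) = 19.7465 K.
Change = 19.7465 − 53.3834 = -33.64 K.

-33.64 K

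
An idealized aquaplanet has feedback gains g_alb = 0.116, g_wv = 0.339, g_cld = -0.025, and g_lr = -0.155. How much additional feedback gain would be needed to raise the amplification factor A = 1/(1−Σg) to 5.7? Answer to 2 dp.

Current total gain = 0.275.
Target gain for A = 5.7: g* = 1 − 1/5.7 = 0.8246.
Additional gain needed = 0.8246 − 0.275 = 0.55.

0.55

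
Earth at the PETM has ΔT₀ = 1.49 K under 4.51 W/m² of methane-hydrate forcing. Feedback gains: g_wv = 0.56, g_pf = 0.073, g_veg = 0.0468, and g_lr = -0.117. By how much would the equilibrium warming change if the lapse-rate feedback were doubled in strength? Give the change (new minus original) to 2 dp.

Original: g = 0.5628, ΔT = 1.49/(1−0.5628) = 3.4081 K.
With doubled lapse-rate: g' = 0.4458, ΔT' = 1.49/(1−0.4458) = 2.6886 K.
Change = 2.6886 − 3.4081 = -0.72 K.

-0.72 K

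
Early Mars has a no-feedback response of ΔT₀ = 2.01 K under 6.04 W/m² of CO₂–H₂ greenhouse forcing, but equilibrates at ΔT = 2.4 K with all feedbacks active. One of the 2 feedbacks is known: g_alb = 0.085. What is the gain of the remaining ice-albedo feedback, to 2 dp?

0.08

Amplification A = ΔT/ΔT₀ = 2.4/2.01 = 1.194.
Total gain g = 1 − 1/A = 1 − 1/1.194 = 0.1625.
The known gain is 0.085.
g_ice = 0.1625 − 0.085 = 0.08.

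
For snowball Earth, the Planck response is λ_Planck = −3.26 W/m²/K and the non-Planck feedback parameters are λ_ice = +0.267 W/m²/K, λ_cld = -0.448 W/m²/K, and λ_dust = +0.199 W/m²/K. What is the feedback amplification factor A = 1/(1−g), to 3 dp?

1.006

Convert to gains: g_ice = 0.267/3.26 = 0.0819; g_cld = -0.448/3.26 = -0.1374; g_dust = 0.199/3.26 = 0.06104.
Total gain g = 0.00554.
A = 1/(1 − 0.00554) = 1.006.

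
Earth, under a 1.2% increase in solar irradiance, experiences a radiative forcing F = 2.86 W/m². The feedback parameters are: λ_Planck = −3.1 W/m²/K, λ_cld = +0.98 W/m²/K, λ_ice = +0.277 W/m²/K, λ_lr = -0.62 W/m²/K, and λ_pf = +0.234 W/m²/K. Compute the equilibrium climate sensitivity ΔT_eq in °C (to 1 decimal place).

Net feedback parameter λ = (−3.1) + (+0.98) + (+0.277) + (-0.62) + (+0.234) = -2.229 W/m²/K.
ΔT = −F/λ = −2.86/(-2.229) = 1.3 °C.

1.3 °C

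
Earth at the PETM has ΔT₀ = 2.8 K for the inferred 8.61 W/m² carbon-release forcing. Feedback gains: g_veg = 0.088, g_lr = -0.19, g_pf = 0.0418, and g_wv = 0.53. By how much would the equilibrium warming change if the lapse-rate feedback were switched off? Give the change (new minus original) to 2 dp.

2.95 K

Original: g = 0.4698, ΔT = 2.8/(1−0.4698) = 5.2810 K.
Without lapse-rate: g' = 0.6598, ΔT' = 2.8/(1−0.6598) = 8.2305 K.
Change = 8.2305 − 5.2810 = 2.95 K.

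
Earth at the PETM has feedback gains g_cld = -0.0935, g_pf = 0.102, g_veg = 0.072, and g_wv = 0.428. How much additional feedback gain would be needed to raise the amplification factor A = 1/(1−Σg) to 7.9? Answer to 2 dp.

Current total gain = 0.5085.
Target gain for A = 7.9: g* = 1 − 1/7.9 = 0.8734.
Additional gain needed = 0.8734 − 0.5085 = 0.36.

0.36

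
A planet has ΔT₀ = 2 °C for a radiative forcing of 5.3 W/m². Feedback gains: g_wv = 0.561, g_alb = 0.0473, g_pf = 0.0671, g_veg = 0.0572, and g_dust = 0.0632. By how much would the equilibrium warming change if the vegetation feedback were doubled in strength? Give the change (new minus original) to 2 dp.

Original: g = 0.7958, ΔT = 2/(1−0.7958) = 9.7943 °C.
With doubled vegetation: g' = 0.853, ΔT' = 2/(1−0.853) = 13.6054 °C.
Change = 13.6054 − 9.7943 = 3.81 °C.

3.81 °C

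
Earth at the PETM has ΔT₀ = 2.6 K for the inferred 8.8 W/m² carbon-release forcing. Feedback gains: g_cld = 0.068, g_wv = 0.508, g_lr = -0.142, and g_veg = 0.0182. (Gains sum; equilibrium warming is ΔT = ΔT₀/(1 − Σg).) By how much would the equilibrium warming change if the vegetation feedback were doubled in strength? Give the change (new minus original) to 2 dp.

Original: g = 0.4522, ΔT = 2.6/(1−0.4522) = 4.7463 K.
With doubled vegetation: g' = 0.4704, ΔT' = 2.6/(1−0.4704) = 4.9094 K.
Change = 4.9094 − 4.7463 = 0.16 K.

0.16 K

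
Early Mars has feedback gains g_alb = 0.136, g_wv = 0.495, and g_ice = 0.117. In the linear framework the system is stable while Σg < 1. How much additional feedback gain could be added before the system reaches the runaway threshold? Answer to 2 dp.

Current total gain = 0.136 + 0.495 + 0.117 = 0.748.
Margin to runaway = 1 − 0.748 = 0.25.

0.25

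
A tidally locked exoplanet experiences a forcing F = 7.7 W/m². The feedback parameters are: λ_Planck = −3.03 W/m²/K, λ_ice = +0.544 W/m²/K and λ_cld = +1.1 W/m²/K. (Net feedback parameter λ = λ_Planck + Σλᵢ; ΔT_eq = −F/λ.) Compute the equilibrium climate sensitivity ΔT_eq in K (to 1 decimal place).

Net feedback parameter λ = (−3.03) + (+0.544) + (+1.1) = -1.386 W/m²/K.
ΔT = −F/λ = −7.7/(-1.386) = 5.6 K.

5.6 K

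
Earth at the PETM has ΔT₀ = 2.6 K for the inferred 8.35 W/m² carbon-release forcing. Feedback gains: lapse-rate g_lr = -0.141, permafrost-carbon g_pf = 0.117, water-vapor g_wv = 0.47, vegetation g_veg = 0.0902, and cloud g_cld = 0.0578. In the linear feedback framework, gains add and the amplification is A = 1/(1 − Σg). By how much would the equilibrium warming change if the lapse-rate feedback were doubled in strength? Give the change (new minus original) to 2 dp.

Original: g = 0.594, ΔT = 2.6/(1−0.594) = 6.4039 K.
With doubled lapse-rate: g' = 0.453, ΔT' = 2.6/(1−0.453) = 4.7532 K.
Change = 4.7532 − 6.4039 = -1.65 K.

-1.65 K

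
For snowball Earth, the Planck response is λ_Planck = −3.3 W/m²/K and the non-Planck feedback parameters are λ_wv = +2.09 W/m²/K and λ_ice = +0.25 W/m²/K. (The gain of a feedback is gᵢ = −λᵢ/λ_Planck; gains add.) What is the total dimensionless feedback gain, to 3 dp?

Convert to gains: g_wv = 2.09/3.3 = 0.6333; g_ice = 0.25/3.3 = 0.07576.
Total gain g = 0.70906.

0.709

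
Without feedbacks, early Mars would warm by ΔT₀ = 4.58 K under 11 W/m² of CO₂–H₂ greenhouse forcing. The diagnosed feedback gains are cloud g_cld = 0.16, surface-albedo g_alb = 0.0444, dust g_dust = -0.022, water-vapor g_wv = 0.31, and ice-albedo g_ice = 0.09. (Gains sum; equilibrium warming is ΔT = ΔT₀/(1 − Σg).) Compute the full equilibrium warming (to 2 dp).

10.97 K

Total gain g = 0.16 + 0.0444 − 0.022 + 0.31 + 0.09 = 0.5824.
Amplification A = 1/(1 − 0.5824) = 2.395.
ΔT = 4.58 × 2.395 = 10.97 K.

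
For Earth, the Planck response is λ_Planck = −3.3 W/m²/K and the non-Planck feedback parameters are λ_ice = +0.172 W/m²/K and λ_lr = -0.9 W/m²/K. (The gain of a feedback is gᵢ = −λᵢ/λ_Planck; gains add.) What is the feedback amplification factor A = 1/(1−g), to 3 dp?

0.819

Convert to gains: g_ice = 0.172/3.3 = 0.05212; g_lr = -0.9/3.3 = -0.2727.
Total gain g = -0.22058.
A = 1/(1 + 0.22058) = 0.819.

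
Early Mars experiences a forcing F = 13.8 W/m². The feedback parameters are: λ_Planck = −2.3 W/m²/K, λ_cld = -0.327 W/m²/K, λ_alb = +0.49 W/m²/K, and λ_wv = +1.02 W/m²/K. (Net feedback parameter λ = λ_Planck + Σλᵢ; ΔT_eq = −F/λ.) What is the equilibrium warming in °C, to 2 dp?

Net feedback parameter λ = (−2.3) + (-0.327) + (+0.49) + (+1.02) = -1.117 W/m²/K.
ΔT = −F/λ = −13.8/(-1.117) = 12.35 °C.

12.35 °C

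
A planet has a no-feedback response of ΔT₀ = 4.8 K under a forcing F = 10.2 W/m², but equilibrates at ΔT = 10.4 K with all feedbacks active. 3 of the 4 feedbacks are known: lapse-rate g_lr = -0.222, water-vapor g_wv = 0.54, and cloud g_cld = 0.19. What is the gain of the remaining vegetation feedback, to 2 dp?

Amplification A = ΔT/ΔT₀ = 10.4/4.8 = 2.167.
Total gain g = 1 − 1/A = 1 − 1/2.167 = 0.5385.
Known gains sum to -0.222 + 0.54 + 0.19 = 0.508.
g_veg = 0.5385 − 0.508 = 0.03.

0.03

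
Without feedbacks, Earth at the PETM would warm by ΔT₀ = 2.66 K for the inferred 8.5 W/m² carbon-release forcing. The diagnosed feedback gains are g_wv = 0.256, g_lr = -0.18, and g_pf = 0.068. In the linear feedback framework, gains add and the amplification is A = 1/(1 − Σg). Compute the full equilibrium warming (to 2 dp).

3.11 K

Total gain g = 0.256 − 0.18 + 0.068 = 0.144.
Amplification A = 1/(1 − 0.144) = 1.168.
ΔT = 2.66 × 1.168 = 3.11 K.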